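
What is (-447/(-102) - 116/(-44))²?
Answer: 6890625/139876 ≈ 49.262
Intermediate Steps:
(-447/(-102) - 116/(-44))² = (-447*(-1/102) - 116*(-1/44))² = (149/34 + 29/11)² = (2625/374)² = 6890625/139876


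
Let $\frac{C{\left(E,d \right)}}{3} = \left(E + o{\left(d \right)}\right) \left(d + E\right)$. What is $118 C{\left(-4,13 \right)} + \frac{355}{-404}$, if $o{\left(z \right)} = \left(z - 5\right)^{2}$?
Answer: $\frac{77228285}{404} \approx 1.9116 \cdot 10^{5}$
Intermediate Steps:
$o{\left(z \right)} = \left(-5 + z\right)^{2}$
$C{\left(E,d \right)} = 3 \left(E + d\right) \left(E + \left(-5 + d\right)^{2}\right)$ ($C{\left(E,d \right)} = 3 \left(E + \left(-5 + d\right)^{2}\right) \left(d + E\right) = 3 \left(E + \left(-5 + d\right)^{2}\right) \left(E + d\right) = 3 \left(E + d\right) \left(E + \left(-5 + d\right)^{2}\right)$)
$118 C{\left(-4,13 \right)} + \frac{355}{-404} = 118 \left(3 \left(-4\right)^{2} + 3 \left(-4\right) 13 + 3 \left(-4\right) \left(-5 + 13\right)^{2} + 3 \cdot 13 \left(-5 + 13\right)^{2}\right) + \frac{355}{-404} = 118 \left(3 \cdot 16 - 156 + 3 \left(-4\right) 8^{2} + 3 \cdot 13 \cdot 8^{2}\right) + 355 \left(- \frac{1}{404}\right) = 118 \left(48 - 156 + 3 \left(-4\right) 64 + 3 \cdot 13 \cdot 64\right) - \frac{355}{404} = 118 \left(48 - 156 - 768 + 2496\right) - \frac{355}{404} = 118 \cdot 1620 - \frac{355}{404} = 191160 - \frac{355}{404} = \frac{77228285}{404}$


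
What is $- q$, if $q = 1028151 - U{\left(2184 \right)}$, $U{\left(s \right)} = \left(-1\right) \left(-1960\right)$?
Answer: $-1026191$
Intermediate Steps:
$U{\left(s \right)} = 1960$
$q = 1026191$ ($q = 1028151 - 1960 = 1026191$)
$- q = \left(-1\right) 1026191 = -1026191$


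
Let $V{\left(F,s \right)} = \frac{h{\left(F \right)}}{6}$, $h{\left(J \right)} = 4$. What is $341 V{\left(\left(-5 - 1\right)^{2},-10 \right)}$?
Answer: $\frac{682}{3} \approx 227.33$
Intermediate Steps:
$V{\left(F,s \right)} = \frac{2}{3}$ ($V{\left(F,s \right)} = \frac{4}{6} = 4 \cdot \frac{1}{6} = \frac{2}{3}$)
$341 V{\left(\left(-5 - 1\right)^{2},-10 \right)} = 341 \cdot \frac{2}{3} = \frac{682}{3}$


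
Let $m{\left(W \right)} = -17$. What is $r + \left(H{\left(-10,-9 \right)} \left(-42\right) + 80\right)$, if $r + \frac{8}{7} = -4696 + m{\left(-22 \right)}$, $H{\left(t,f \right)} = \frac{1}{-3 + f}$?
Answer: $- \frac{64829}{14} \approx -4630.6$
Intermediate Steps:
$r = - \frac{32999}{7}$ ($r = - \frac{8}{7} - 4713 = - \frac{32999}{7} \approx -4714.1$)
$r + \left(H{\left(-10,-9 \right)} \left(-42\right) + 80\right) = - \frac{32999}{7} + \left(\frac{1}{-3 - 9} \left(-42\right) + 80\right) = - \frac{32999}{7} + \left(\frac{1}{-12} \left(-42\right) + 80\right) = - \frac{32999}{7} + \left(\left(- \frac{1}{12}\right) \left(-42\right) + 80\right) = - \frac{32999}{7} + \left(\frac{7}{2} + 80\right) = - \frac{32999}{7} + \frac{167}{2} = - \frac{64829}{14}$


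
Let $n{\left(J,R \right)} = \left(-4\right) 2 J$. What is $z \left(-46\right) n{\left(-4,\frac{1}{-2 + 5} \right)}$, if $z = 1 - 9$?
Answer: $11776$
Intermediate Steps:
$n{\left(J,R \right)} = - 8 J$
$z = -8$
$z \left(-46\right) n{\left(-4,\frac{1}{-2 + 5} \right)} = \left(-8\right) \left(-46\right) \left(\left(-8\right) \left(-4\right)\right) = 368 \cdot 32 = 11776$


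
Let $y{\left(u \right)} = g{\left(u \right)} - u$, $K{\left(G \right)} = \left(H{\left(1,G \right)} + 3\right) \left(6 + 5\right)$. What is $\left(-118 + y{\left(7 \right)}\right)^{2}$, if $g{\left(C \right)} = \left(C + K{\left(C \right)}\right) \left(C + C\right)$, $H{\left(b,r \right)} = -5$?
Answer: $112225$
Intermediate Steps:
$K{\left(G \right)} = -22$ ($K{\left(G \right)} = \left(-5 + 3\right) \left(6 + 5\right) = \left(-2\right) 11 = -22$)
$g{\left(C \right)} = 2 C \left(-22 + C\right)$ ($g{\left(C \right)} = \left(C - 22\right) \left(C + C\right) = \left(-22 + C\right) 2 C = 2 C \left(-22 + C\right)$)
$y{\left(u \right)} = - u + 2 u \left(-22 + u\right)$ ($y{\left(u \right)} = 2 u \left(-22 + u\right) - u = - u + 2 u \left(-22 + u\right)$)
$\left(-118 + y{\left(7 \right)}\right)^{2} = \left(-118 + 7 \left(-45 + 2 \cdot 7\right)\right)^{2} = \left(-118 + 7 \left(-45 + 14\right)\right)^{2} = \left(-118 + 7 \left(-31\right)\right)^{2} = \left(-118 - 217\right)^{2} = \left(-335\right)^{2} = 112225$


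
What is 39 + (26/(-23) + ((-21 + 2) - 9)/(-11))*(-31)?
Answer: -1231/253 ≈ -4.8656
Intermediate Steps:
39 + (26/(-23) + ((-21 + 2) - 9)/(-11))*(-31) = 39 + (26*(-1/23) + (-19 - 9)*(-1/11))*(-31) = 39 + (-26/23 - 28*(-1/11))*(-31) = 39 + (-26/23 + 28/11)*(-31) = 39 + (358/253)*(-31) = 39 - 11098/253 = -1231/253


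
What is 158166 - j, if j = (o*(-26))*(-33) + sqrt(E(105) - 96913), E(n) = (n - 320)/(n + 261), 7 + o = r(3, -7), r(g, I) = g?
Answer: 161598 - I*sqrt(12982156518)/366 ≈ 1.616e+5 - 311.31*I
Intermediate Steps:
o = -4 (o = -7 + 3 = -4)
E(n) = (-320 + n)/(261 + n)
j = -3432 + I*sqrt(12982156518)/366 (j = -4*(-26)*(-33) + sqrt((-320 + 105)/(261 + 105) - 96913) = 104*(-33) + sqrt(-215/366 - 96913) = -3432 + sqrt((1/366)*(-215) - 96913) = -3432 + sqrt(-215/366 - 96913) = -3432 + sqrt(-35470373/366) = -3432 + I*sqrt(12982156518)/366 ≈ -3432.0 + 311.31*I)
158166 - j = 158166 - (-3432 + I*sqrt(12982156518)/366) = 158166 + (3432 - I*sqrt(12982156518)/366) = 161598 - I*sqrt(12982156518)/366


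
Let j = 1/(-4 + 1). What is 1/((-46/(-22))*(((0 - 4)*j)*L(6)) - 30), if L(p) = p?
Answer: -11/146 ≈ -0.075342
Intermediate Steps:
j = -1/3 (j = 1/(-3) = -1/3 ≈ -0.33333)
1/((-46/(-22))*(((0 - 4)*j)*L(6)) - 30) = 1/((-46/(-22))*(((0 - 4)*(-1/3))*6) - 30) = 1/((-46*(-1/22))*(-4*(-1/3)*6) - 30) = 1/(23*((4/3)*6)/11 - 30) = 1/((23/11)*8 - 30) = 1/(184/11 - 30) = 1/(-146/11) = -11/146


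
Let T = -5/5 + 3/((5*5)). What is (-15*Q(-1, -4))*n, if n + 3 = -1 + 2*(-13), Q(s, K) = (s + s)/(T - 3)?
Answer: 22500/97 ≈ 231.96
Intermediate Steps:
T = -22/25 (T = -5*⅕ + 3/25 = -1 + 3*(1/25) = -1 + 3/25 = -22/25 ≈ -0.88000)
Q(s, K) = -50*s/97 (Q(s, K) = (s + s)/(-22/25 - 3) = (2*s)/(-97/25) = (2*s)*(-25/97) = -50*s/97)
n = -30 (n = -3 + (-1 + 2*(-13)) = -3 + (-1 - 26) = -3 - 27 = -30)
(-15*Q(-1, -4))*n = -(-750)*(-1)/97*(-30) = -15*50/97*(-30) = -750/97*(-30) = 22500/97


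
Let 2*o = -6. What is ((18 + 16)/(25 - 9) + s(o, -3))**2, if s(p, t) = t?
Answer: 49/64 ≈ 0.76563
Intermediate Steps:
o = -3 (o = (1/2)*(-6) = -3)
((18 + 16)/(25 - 9) + s(o, -3))**2 = ((18 + 16)/(25 - 9) - 3)**2 = (34/16 - 3)**2 = (34*(1/16) - 3)**2 = (17/8 - 3)**2 = (-7/8)**2 = 49/64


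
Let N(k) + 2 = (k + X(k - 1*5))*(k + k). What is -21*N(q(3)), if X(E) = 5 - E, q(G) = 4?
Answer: -1638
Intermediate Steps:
N(k) = -2 + 20*k (N(k) = -2 + (k + (5 - (k - 1*5)))*(k + k) = -2 + (k + (5 - (k - 5)))*(2*k) = -2 + (k + (5 - (-5 + k)))*(2*k) = -2 + (k + (5 + (5 - k)))*(2*k) = -2 + (k + (10 - k))*(2*k) = -2 + 10*(2*k) = -2 + 20*k)
-21*N(q(3)) = -21*(-2 + 20*4) = -21*(-2 + 80) = -21*78 = -1638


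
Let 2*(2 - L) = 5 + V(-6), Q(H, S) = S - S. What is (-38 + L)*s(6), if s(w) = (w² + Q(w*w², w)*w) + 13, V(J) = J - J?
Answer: -3773/2 ≈ -1886.5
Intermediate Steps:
V(J) = 0
Q(H, S) = 0
L = -½ (L = 2 - (5 + 0)/2 = 2 - ½*5 = 2 - 5/2 = -½ ≈ -0.50000)
s(w) = 13 + w² (s(w) = (w² + 0*w) + 13 = (w² + 0) + 13 = w² + 13 = 13 + w²)
(-38 + L)*s(6) = (-38 - ½)*(13 + 6²) = -77*(13 + 36)/2 = -77/2*49 = -3773/2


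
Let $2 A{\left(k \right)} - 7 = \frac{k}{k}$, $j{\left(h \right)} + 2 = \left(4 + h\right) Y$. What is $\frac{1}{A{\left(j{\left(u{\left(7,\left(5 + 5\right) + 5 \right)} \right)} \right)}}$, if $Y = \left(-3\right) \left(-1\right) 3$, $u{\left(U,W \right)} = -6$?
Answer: $\frac{1}{4} \approx 0.25$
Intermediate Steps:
$Y = 9$ ($Y = 3 \cdot 3 = 9$)
$j{\left(h \right)} = 34 + 9 h$ ($j{\left(h \right)} = -2 + \left(4 + h\right) 9 = -2 + \left(36 + 9 h\right) = 34 + 9 h$)
$A{\left(k \right)} = 4$ ($A{\left(k \right)} = \frac{7}{2} + \frac{k \frac{1}{k}}{2} = \frac{7}{2} + \frac{1}{2} \cdot 1 = \frac{7}{2} + \frac{1}{2} = 4$)
$\frac{1}{A{\left(j{\left(u{\left(7,\left(5 + 5\right) + 5 \right)} \right)} \right)}} = \frac{1}{4}$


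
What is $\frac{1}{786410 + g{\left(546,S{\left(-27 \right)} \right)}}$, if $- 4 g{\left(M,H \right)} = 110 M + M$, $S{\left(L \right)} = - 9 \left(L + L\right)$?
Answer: $\frac{2}{1542517} \approx 1.2966 \cdot 10^{-6}$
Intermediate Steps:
$S{\left(L \right)} = - 18 L$ ($S{\left(L \right)} = - 9 \cdot 2 L = - 18 L$)
$g{\left(M,H \right)} = - \frac{111 M}{4}$ ($g{\left(M,H \right)} = - \frac{110 M + M}{4} = - \frac{111 M}{4}$)
$\frac{1}{786410 + g{\left(546,S{\left(-27 \right)} \right)}} = \frac{1}{786410 - \frac{30303}{2}} = \frac{1}{\frac{1542517}{2}} = \frac{2}{1542517}$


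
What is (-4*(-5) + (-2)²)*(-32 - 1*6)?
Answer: -912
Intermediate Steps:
(-4*(-5) + (-2)²)*(-32 - 1*6) = (20 + 4)*(-32 - 6) = 24*(-38) = -912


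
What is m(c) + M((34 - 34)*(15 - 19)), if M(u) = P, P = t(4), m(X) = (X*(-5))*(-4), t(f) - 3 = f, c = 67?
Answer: 1347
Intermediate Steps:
t(f) = 3 + f
m(X) = 20*X (m(X) = -5*X*(-4) = 20*X)
P = 7 (P = 3 + 4 = 7)
M(u) = 7
m(c) + M((34 - 34)*(15 - 19)) = 20*67 + 7 = 1340 + 7 = 1347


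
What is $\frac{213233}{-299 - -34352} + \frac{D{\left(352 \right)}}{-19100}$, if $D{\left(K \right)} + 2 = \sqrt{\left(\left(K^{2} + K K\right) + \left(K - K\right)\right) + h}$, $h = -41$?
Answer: $\frac{2036409203}{325206150} - \frac{\sqrt{247767}}{19100} \approx 6.2358$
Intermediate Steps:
$D{\left(K \right)} = -2 + \sqrt{-41 + 2 K^{2}}$ ($D{\left(K \right)} = -2 + \sqrt{\left(\left(K^{2} + K K\right) + \left(K - K\right)\right) - 41} = -2 + \sqrt{\left(\left(K^{2} + K^{2}\right) + 0\right) - 41} = -2 + \sqrt{\left(2 K^{2} + 0\right) - 41} = -2 + \sqrt{2 K^{2} - 41} = -2 + \sqrt{-41 + 2 K^{2}}$)
$\frac{213233}{-299 - -34352} + \frac{D{\left(352 \right)}}{-19100} = \frac{213233}{-299 - -34352} + \frac{-2 + \sqrt{-41 + 2 \cdot 352^{2}}}{-19100} = \frac{213233}{-299 + 34352} + \left(-2 + \sqrt{-41 + 2 \cdot 123904}\right) \left(- \frac{1}{19100}\right) = \frac{213233}{34053} + \left(-2 + \sqrt{-41 + 247808}\right) \left(- \frac{1}{19100}\right) = 213233 \cdot \frac{1}{34053} + \left(-2 + \sqrt{247767}\right) \left(- \frac{1}{19100}\right) = \frac{213233}{34053} + \left(\frac{1}{9550} - \frac{\sqrt{247767}}{19100}\right) = \frac{2036409203}{325206150} - \frac{\sqrt{247767}}{19100}$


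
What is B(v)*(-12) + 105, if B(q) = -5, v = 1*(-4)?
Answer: 165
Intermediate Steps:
v = -4
B(v)*(-12) + 105 = -5*(-12) + 105 = 60 + 105 = 165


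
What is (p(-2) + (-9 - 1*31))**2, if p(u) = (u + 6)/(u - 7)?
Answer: 132496/81 ≈ 1635.8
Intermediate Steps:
p(u) = (6 + u)/(-7 + u)
(p(-2) + (-9 - 1*31))**2 = ((6 - 2)/(-7 - 2) + (-9 - 1*31))**2 = (4/(-9) + (-9 - 31))**2 = (-1/9*4 - 40)**2 = (-4/9 - 40)**2 = (-364/9)**2 = 132496/81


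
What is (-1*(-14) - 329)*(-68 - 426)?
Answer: 155610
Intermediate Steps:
(-1*(-14) - 329)*(-68 - 426) = (14 - 329)*(-494) = -315*(-494) = 155610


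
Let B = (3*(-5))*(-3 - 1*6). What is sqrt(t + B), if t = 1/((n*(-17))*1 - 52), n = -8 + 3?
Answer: 2*sqrt(36762)/33 ≈ 11.620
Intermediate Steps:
n = -5
t = 1/33 (t = 1/(-5*(-17)*1 - 52) = 1/(85*1 - 52) = 1/(85 - 52) = 1/33 ≈ 0.030303)
B = 135 (B = -15*(-3 - 6) = -15*(-9) = 135)
sqrt(t + B) = sqrt(1/33 + 135) = sqrt(4456/33) = 2*sqrt(36762)/33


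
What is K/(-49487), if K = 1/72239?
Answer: -1/3574891393 ≈ -2.7973e-10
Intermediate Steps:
K = 1/72239 ≈ 1.3843e-5
K/(-49487) = (1/72239)/(-49487) = (1/72239)*(-1/49487) = -1/3574891393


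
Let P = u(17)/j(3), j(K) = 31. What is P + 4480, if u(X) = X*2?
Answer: 138914/31 ≈ 4481.1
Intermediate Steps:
u(X) = 2*X
P = 34/31 (P = (2*17)/31 = 34*(1/31) = 34/31 ≈ 1.0968)
P + 4480 = 34/31 + 4480 = 138914/31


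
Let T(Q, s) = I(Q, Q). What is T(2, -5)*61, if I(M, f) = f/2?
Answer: 61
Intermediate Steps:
I(M, f) = f/2 (I(M, f) = f*(½) = f/2)
T(Q, s) = Q/2
T(2, -5)*61 = ((½)*2)*61 = 1*61 = 61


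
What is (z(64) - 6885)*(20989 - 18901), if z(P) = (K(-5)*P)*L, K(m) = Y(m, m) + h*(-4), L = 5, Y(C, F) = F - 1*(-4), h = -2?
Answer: -9698760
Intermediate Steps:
Y(C, F) = 4 + F (Y(C, F) = F + 4 = 4 + F)
K(m) = 12 + m (K(m) = (4 + m) - 2*(-4) = (4 + m) + 8 = 12 + m)
z(P) = 35*P (z(P) = ((12 - 5)*P)*5 = (7*P)*5 = 35*P)
(z(64) - 6885)*(20989 - 18901) = (35*64 - 6885)*(20989 - 18901) = (2240 - 6885)*2088 = -4645*2088 = -9698760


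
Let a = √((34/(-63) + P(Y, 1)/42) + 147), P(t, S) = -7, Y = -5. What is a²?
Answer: 18433/126 ≈ 146.29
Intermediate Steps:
a = √258062/42 (a = √((34/(-63) - 7/42) + 147) = √((34*(-1/63) - 7*1/42) + 147) = √((-34/63 - ⅙) + 147) = √(-89/126 + 147) = √(18433/126) = √258062/42 ≈ 12.095)
a² = (√258062/42)² = 18433/126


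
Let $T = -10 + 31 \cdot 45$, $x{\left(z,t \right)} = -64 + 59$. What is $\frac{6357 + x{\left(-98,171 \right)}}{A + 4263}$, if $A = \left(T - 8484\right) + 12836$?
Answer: $\frac{397}{625} \approx 0.6352$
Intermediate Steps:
$x{\left(z,t \right)} = -5$
$T = 1385$ ($T = -10 + 1395 = 1385$)
$A = 5737$ ($A = \left(1385 - 8484\right) + 12836 = -7099 + 12836 = 5737$)
$\frac{6357 + x{\left(-98,171 \right)}}{A + 4263} = \frac{6357 - 5}{5737 + 4263} = \frac{6352}{10000} = 6352 \cdot \frac{1}{10000} = \frac{397}{625}$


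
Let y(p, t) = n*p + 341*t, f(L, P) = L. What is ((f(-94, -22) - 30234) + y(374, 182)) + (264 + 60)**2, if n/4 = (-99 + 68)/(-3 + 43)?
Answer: 677753/5 ≈ 1.3555e+5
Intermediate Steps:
n = -31/10 (n = 4*((-99 + 68)/(-3 + 43)) = 4*(-31/40) = -31/10 ≈ -3.1000)
y(p, t) = 341*t - 31*p/10 (y(p, t) = -31*p/10 + 341*t = 341*t - 31*p/10)
((f(-94, -22) - 30234) + y(374, 182)) + (264 + 60)**2 = ((-94 - 30234) + (341*182 - 31/10*374)) + (264 + 60)**2 = (-30328 + (62062 - 5797/5)) + 324**2 = (-30328 + 304513/5) + 104976 = 152873/5 + 104976 = 677753/5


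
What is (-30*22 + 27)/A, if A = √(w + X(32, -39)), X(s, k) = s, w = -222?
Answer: 633*I*√190/190 ≈ 45.923*I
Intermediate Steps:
A = I*√190 (A = √(-222 + 32) = √(-190) = I*√190 ≈ 13.784*I)
(-30*22 + 27)/A = (-30*22 + 27)/((I*√190)) = (-660 + 27)*(-I*√190/190) = -(-633)*I*√190/190 = 633*I*√190/190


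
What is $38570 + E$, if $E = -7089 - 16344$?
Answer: $15137$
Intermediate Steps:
$E = -23433$ ($E = -7089 - 16344 = -23433$)
$38570 + E = 38570 - 23433 = 15137$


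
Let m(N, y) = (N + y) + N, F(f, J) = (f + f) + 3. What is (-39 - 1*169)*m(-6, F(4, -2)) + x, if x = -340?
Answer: -132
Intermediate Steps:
F(f, J) = 3 + 2*f (F(f, J) = 2*f + 3 = 3 + 2*f)
m(N, y) = y + 2*N
(-39 - 1*169)*m(-6, F(4, -2)) + x = (-39 - 1*169)*((3 + 2*4) + 2*(-6)) - 340 = (-39 - 169)*((3 + 8) - 12) - 340 = -208*(11 - 12) - 340 = -208*(-1) - 340 = 208 - 340 = -132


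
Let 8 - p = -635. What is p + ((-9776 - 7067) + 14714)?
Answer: -1486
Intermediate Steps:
p = 643 (p = 8 - 1*(-635) = 8 + 635 = 643)
p + ((-9776 - 7067) + 14714) = 643 + ((-9776 - 7067) + 14714) = 643 + (-16843 + 14714) = 643 - 2129 = -1486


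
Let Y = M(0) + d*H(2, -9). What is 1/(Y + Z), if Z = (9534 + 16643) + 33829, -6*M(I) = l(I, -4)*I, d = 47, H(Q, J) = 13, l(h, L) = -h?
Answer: 1/60617 ≈ 1.6497e-5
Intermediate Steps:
M(I) = I²/6 (M(I) = -(-I)*I/6 = -(-1)*I²/6 = I²/6)
Y = 611 (Y = (⅙)*0² + 47*13 = (⅙)*0 + 611 = 0 + 611 = 611)
Z = 60006 (Z = 26177 + 33829 = 60006)
1/(Y + Z) = 1/(611 + 60006) = 1/60617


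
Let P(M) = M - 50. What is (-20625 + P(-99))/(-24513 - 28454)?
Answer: 20774/52967 ≈ 0.39221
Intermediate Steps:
P(M) = -50 + M
(-20625 + P(-99))/(-24513 - 28454) = (-20625 + (-50 - 99))/(-24513 - 28454) = (-20625 - 149)/(-52967) = -20774*(-1/52967) = 20774/52967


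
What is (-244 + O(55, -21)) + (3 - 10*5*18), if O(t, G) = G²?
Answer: -700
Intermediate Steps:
(-244 + O(55, -21)) + (3 - 10*5*18) = (-244 + (-21)²) + (3 - 10*5*18) = (-244 + 441) + (3 - 50*18) = 197 + (3 - 900) = 197 - 897 = -700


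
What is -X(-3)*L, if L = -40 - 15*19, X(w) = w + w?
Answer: -1950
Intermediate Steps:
X(w) = 2*w
L = -325 (L = -40 - 1*285 = -40 - 285 = -325)
-X(-3)*L = -2*(-3)*(-325) = -(-6)*(-325) = -1*1950 = -1950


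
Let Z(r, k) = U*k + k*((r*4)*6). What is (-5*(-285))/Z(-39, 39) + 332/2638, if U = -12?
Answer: 1419259/16255356 ≈ 0.087310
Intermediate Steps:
Z(r, k) = -12*k + 24*k*r (Z(r, k) = -12*k + k*((r*4)*6) = -12*k + k*((4*r)*6) = -12*k + k*(24*r) = -12*k + 24*k*r)
(-5*(-285))/Z(-39, 39) + 332/2638 = (-5*(-285))/((12*39*(-1 + 2*(-39)))) + 332/2638 = 1425/((12*39*(-1 - 78))) + 332*(1/2638) = 1425/((12*39*(-79))) + 166/1319 = 1425/(-36972) + 166/1319 = 1425*(-1/36972) + 166/1319 = -475/12324 + 166/1319 = 1419259/16255356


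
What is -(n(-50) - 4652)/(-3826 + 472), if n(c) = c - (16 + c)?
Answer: -778/559 ≈ -1.3918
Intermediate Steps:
n(c) = -16 (n(c) = c + (-16 - c) = -16)
-(n(-50) - 4652)/(-3826 + 472) = -(-16 - 4652)/(-3826 + 472) = -(-4668)/(-3354) = -(-4668)*(-1)/3354 = -1*778/559 = -778/559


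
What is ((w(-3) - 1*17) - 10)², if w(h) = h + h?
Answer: 1089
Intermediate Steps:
w(h) = 2*h
((w(-3) - 1*17) - 10)² = ((2*(-3) - 1*17) - 10)² = ((-6 - 17) - 10)² = (-23 - 10)² = (-33)² = 1089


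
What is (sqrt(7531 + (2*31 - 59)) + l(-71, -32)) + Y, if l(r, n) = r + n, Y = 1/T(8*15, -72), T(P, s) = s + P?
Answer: -4943/48 + sqrt(7534) ≈ -16.181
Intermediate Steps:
T(P, s) = P + s
Y = 1/48 (Y = 1/(8*15 - 72) = 1/(120 - 72) = 1/48 ≈ 0.020833)
l(r, n) = n + r
(sqrt(7531 + (2*31 - 59)) + l(-71, -32)) + Y = (sqrt(7531 + (2*31 - 59)) + (-32 - 71)) + 1/48 = (sqrt(7531 + (62 - 59)) - 103) + 1/48 = (sqrt(7531 + 3) - 103) + 1/48 = (sqrt(7534) - 103) + 1/48 = (-103 + sqrt(7534)) + 1/48 = -4943/48 + sqrt(7534)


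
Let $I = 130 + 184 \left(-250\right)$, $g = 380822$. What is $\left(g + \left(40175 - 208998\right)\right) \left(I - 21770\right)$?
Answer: $-14339612360$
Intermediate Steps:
$I = -45870$ ($I = 130 - 46000 = -45870$)
$\left(g + \left(40175 - 208998\right)\right) \left(I - 21770\right) = \left(380822 + \left(40175 - 208998\right)\right) \left(-45870 - 21770\right) = \left(380822 - 168823\right) \left(-67640\right) = 211999 \left(-67640\right) = -14339612360$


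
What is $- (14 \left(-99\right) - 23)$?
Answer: $1409$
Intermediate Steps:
$- (14 \left(-99\right) - 23) = - (-1386 - 23) = \left(-1\right) \left(-1409\right) = 1409$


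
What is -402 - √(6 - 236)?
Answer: -402 - I*√230 ≈ -402.0 - 15.166*I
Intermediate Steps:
-402 - √(6 - 236) = -402 - √(-230) = -402 - I*√230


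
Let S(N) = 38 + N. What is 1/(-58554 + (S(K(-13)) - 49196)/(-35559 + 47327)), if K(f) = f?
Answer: -11768/689112643 ≈ -1.7077e-5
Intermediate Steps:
1/(-58554 + (S(K(-13)) - 49196)/(-35559 + 47327)) = 1/(-58554 + ((38 - 13) - 49196)/(-35559 + 47327)) = 1/(-58554 + (25 - 49196)/11768) = 1/(-58554 - 49171*1/11768) = 1/(-58554 - 49171/11768) = 1/(-689112643/11768) = -11768/689112643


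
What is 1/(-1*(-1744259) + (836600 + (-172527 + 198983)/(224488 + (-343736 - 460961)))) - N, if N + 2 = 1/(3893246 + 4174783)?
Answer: 24162743036944043336/12081369926619299175 ≈ 2.0000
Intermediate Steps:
N = -16136057/8068029 (N = -2 + 1/(3893246 + 4174783) = -2 + 1/8068029 = -16136057/8068029 ≈ -2.0000)
1/(-1*(-1744259) + (836600 + (-172527 + 198983)/(224488 + (-343736 - 460961)))) - N = 1/(-1*(-1744259) + (836600 + (-172527 + 198983)/(224488 + (-343736 - 460961)))) - 1*(-16136057/8068029) = 1/(1744259 + (836600 + 26456/(224488 - 804697))) + 16136057/8068029 = 1/(1744259 + (836600 + 26456/(-580209))) + 16136057/8068029 = 1/(1744259 + (836600 + 26456*(-1/580209))) + 16136057/8068029 = 1/(1744259 + (836600 - 26456/580209)) + 16136057/8068029 = 1/(1744259 + 485402822944/580209) + 16136057/8068029 = 1/(1497437593075/580209) + 16136057/8068029 = 580209/1497437593075 + 16136057/8068029 = 24162743036944043336/12081369926619299175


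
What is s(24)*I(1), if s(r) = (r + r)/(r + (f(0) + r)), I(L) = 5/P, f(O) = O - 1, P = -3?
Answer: -80/47 ≈ -1.7021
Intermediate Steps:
f(O) = -1 + O
I(L) = -5/3 (I(L) = 5/(-3) = 5*(-1/3) = -5/3)
s(r) = 2*r/(-1 + 2*r) (s(r) = (r + r)/(r + ((-1 + 0) + r)) = (2*r)/(r + (-1 + r)) = (2*r)/(-1 + 2*r) = 2*r/(-1 + 2*r))
s(24)*I(1) = (2*24/(-1 + 2*24))*(-5/3) = (2*24/(-1 + 48))*(-5/3) = (2*24/47)*(-5/3) = (2*24*(1/47))*(-5/3) = (48/47)*(-5/3) = -80/47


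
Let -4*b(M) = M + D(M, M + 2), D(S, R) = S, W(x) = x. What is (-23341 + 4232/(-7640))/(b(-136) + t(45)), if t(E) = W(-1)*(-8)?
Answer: -5572796/18145 ≈ -307.13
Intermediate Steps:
b(M) = -M/2 (b(M) = -(M + M)/4 = -M/2)
t(E) = 8 (t(E) = -1*(-8) = 8)
(-23341 + 4232/(-7640))/(b(-136) + t(45)) = (-23341 + 4232/(-7640))/(-½*(-136) + 8) = (-23341 + 4232*(-1/7640))/(68 + 8) = (-23341 - 529/955)/76 = -22291184/955*1/76 = -5572796/18145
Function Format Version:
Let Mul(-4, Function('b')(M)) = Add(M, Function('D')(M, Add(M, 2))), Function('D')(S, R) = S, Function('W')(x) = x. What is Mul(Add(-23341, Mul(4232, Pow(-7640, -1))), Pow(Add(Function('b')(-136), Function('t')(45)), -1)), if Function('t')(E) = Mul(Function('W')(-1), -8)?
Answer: Rational(-5572796, 18145) ≈ -307.13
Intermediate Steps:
Function('b')(M) = Mul(Rational(-1, 2), M) (Function('b')(M) = Mul(Rational(-1, 4), Add(M, M)) = Mul(Rational(-1, 4), Mul(2, M)) = Mul(Rational(-1, 2), M))
Function('t')(E) = 8 (Function('t')(E) = Mul(-1, -8) = 8)
Mul(Add(-23341, Mul(4232, Pow(-7640, -1))), Pow(Add(Function('b')(-136), Function('t')(45)), -1)) = Mul(Add(-23341, Mul(4232, Pow(-7640, -1))), Pow(Add(Mul(Rational(-1, 2), -136), 8), -1)) = Mul(Add(-23341, Mul(4232, Rational(-1, 7640))), Pow(Add(68, 8), -1)) = Mul(Add(-23341, Rational(-529, 955)), Pow(76, -1)) = Mul(Rational(-22291184, 955), Rational(1, 76)) = Rational(-5572796, 18145)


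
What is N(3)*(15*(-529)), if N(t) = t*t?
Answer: -71415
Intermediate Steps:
N(t) = t²
N(3)*(15*(-529)) = 3²*(15*(-529)) = 9*(-7935) = -71415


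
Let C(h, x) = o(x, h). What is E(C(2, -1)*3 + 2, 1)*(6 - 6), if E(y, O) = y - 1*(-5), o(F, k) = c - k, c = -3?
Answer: 0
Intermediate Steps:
o(F, k) = -3 - k
C(h, x) = -3 - h
E(y, O) = 5 + y (E(y, O) = y + 5 = 5 + y)
E(C(2, -1)*3 + 2, 1)*(6 - 6) = (5 + ((-3 - 1*2)*3 + 2))*(6 - 6) = (5 + ((-3 - 2)*3 + 2))*0 = (5 + (-5*3 + 2))*0 = (5 + (-15 + 2))*0 = (5 - 13)*0 = -8*0 = 0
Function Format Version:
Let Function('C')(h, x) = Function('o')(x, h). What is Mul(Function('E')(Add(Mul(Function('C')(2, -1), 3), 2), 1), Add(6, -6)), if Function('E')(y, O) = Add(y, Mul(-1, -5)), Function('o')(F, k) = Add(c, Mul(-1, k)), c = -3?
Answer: 0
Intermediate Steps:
Function('o')(F, k) = Add(-3, Mul(-1, k))
Function('C')(h, x) = Add(-3, Mul(-1, h))
Function('E')(y, O) = Add(5, y) (Function('E')(y, O) = Add(y, 5) = Add(5, y))
Mul(Function('E')(Add(Mul(Function('C')(2, -1), 3), 2), 1), Add(6, -6)) = Mul(Add(5, Add(Mul(Add(-3, Mul(-1, 2)), 3), 2)), Add(6, -6)) = Mul(Add(5, Add(Mul(Add(-3, -2), 3), 2)), 0) = Mul(Add(5, Add(Mul(-5, 3), 2)), 0) = Mul(Add(5, Add(-15, 2)), 0) = Mul(Add(5, -13), 0) = Mul(-8, 0) = 0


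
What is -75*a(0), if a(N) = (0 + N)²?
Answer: 0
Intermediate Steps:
a(N) = N²
-75*a(0) = -75*0² = -75*0 = 0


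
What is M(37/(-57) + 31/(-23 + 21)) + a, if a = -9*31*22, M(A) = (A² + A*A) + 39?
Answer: -36242021/6498 ≈ -5577.4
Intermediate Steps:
M(A) = 39 + 2*A² (M(A) = (A² + A²) + 39 = 2*A² + 39 = 39 + 2*A²)
a = -6138 (a = -279*22 = -6138)
M(37/(-57) + 31/(-23 + 21)) + a = (39 + 2*(37/(-57) + 31/(-23 + 21))²) - 6138 = (39 + 2*(37*(-1/57) + 31/(-2))²) - 6138 = (39 + 2*(-37/57 + 31*(-½))²) - 6138 = (39 + 2*(-37/57 - 31/2)²) - 6138 = (39 + 2*(-1841/114)²) - 6138 = (39 + 2*(3389281/12996)) - 6138 = (39 + 3389281/6498) - 6138 = 3642703/6498 - 6138 = -36242021/6498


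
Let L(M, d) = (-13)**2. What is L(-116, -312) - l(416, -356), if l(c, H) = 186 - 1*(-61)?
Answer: -78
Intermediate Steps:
l(c, H) = 247 (l(c, H) = 186 + 61 = 247)
L(M, d) = 169
L(-116, -312) - l(416, -356) = 169 - 1*247 = 169 - 247 = -78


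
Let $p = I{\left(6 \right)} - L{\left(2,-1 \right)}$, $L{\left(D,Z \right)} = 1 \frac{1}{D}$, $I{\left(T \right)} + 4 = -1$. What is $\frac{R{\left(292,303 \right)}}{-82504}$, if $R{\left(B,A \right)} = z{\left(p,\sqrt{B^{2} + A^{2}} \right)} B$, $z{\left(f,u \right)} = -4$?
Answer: $\frac{146}{10313} \approx 0.014157$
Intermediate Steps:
$I{\left(T \right)} = -5$ ($I{\left(T \right)} = -4 - 1 = -5$)
$L{\left(D,Z \right)} = \frac{1}{D}$
$p = - \frac{11}{2}$ ($p = -5 - \frac{1}{2} = - \frac{11}{2} \approx -5.5$)
$R{\left(B,A \right)} = - 4 B$
$\frac{R{\left(292,303 \right)}}{-82504} = \frac{\left(-4\right) 292}{-82504} = \left(-1168\right) \left(- \frac{1}{82504}\right) = \frac{146}{10313}$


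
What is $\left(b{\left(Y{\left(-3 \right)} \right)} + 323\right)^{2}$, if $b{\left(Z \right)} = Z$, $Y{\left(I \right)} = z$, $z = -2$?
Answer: $103041$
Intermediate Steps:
$Y{\left(I \right)} = -2$
$\left(b{\left(Y{\left(-3 \right)} \right)} + 323\right)^{2} = \left(-2 + 323\right)^{2} = 321^{2} = 103041$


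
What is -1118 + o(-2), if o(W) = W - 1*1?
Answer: -1121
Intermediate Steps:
o(W) = -1 + W (o(W) = W - 1 = -1 + W)
-1118 + o(-2) = -1118 + (-1 - 2) = -1118 - 3 = -1121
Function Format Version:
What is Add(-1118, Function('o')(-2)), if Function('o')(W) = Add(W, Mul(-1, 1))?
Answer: -1121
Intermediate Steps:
Function('o')(W) = Add(-1, W) (Function('o')(W) = Add(W, -1) = Add(-1, W))
Add(-1118, Function('o')(-2)) = Add(-1118, Add(-1, -2)) = Add(-1118, -3) = -1121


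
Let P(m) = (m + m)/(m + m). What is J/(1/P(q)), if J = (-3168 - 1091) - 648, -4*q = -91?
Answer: -4907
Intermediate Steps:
q = 91/4 (q = -¼*(-91) = 91/4 ≈ 22.750)
P(m) = 1 (P(m) = (2*m)/((2*m)) = (2*m)*(1/(2*m)) = 1)
J = -4907 (J = -4259 - 648 = -4907)
J/(1/P(q)) = -4907/(1/1) = -4907/1 = -4907*1 = -4907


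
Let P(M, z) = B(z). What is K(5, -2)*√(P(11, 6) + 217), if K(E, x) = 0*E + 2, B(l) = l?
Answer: 2*√223 ≈ 29.866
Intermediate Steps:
P(M, z) = z
K(E, x) = 2 (K(E, x) = 0 + 2 = 2)
K(5, -2)*√(P(11, 6) + 217) = 2*√(6 + 217) = 2*√223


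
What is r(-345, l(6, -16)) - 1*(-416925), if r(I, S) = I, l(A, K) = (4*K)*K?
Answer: 416580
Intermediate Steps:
l(A, K) = 4*K²
r(-345, l(6, -16)) - 1*(-416925) = -345 - 1*(-416925) = -345 + 416925 = 416580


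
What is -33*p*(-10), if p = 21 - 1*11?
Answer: 3300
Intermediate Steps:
p = 10 (p = 21 - 11 = 10)
-33*p*(-10) = -33*10*(-10) = -330*(-10) = 3300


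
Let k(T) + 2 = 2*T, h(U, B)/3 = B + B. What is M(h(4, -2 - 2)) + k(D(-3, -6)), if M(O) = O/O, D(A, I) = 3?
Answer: 5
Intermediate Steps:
h(U, B) = 6*B (h(U, B) = 3*(B + B) = 3*(2*B) = 6*B)
M(O) = 1
k(T) = -2 + 2*T
M(h(4, -2 - 2)) + k(D(-3, -6)) = 1 + (-2 + 2*3) = 1 + (-2 + 6) = 1 + 4 = 5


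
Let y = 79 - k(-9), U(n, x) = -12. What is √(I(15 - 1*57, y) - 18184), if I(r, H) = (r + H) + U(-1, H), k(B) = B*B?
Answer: 8*I*√285 ≈ 135.06*I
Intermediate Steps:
k(B) = B²
y = -2 (y = 79 - 1*(-9)² = 79 - 1*81 = 79 - 81 = -2)
I(r, H) = -12 + H + r (I(r, H) = (r + H) - 12 = (H + r) - 12 = -12 + H + r)
√(I(15 - 1*57, y) - 18184) = √((-12 - 2 + (15 - 1*57)) - 18184) = √((-12 - 2 + (15 - 57)) - 18184) = √((-12 - 2 - 42) - 18184) = √(-56 - 18184) = √(-18240) = 8*I*√285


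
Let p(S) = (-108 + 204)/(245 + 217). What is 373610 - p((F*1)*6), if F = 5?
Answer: 28767954/77 ≈ 3.7361e+5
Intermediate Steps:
p(S) = 16/77 (p(S) = 96/462 = 96*(1/462) = 16/77)
373610 - p((F*1)*6) = 373610 - 1*16/77 = 373610 - 16/77 = 28767954/77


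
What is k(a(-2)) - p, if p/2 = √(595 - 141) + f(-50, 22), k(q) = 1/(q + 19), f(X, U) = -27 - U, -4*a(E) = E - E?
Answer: 1863/19 - 2*√454 ≈ 55.438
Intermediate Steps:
a(E) = 0 (a(E) = -(E - E)/4 = -¼*0 = 0)
k(q) = 1/(19 + q)
p = -98 + 2*√454 (p = 2*(√(595 - 141) + (-27 - 1*22)) = 2*(√454 + (-27 - 22)) = 2*(√454 - 49) = 2*(-49 + √454) = -98 + 2*√454 ≈ -55.385)
k(a(-2)) - p = 1/(19 + 0) - (-98 + 2*√454) = 1/19 + (98 - 2*√454) = 1863/19 - 2*√454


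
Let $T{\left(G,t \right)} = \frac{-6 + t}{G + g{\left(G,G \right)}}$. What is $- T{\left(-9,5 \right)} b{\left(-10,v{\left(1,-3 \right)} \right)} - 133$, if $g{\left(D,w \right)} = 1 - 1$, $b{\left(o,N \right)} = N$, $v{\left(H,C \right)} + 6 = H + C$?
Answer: $- \frac{1189}{9} \approx -132.11$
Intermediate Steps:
$v{\left(H,C \right)} = -6 + C + H$ ($v{\left(H,C \right)} = -6 + \left(H + C\right) = -6 + \left(C + H\right) = -6 + C + H$)
$g{\left(D,w \right)} = 0$ ($g{\left(D,w \right)} = 1 - 1 = 0$)
$T{\left(G,t \right)} = \frac{-6 + t}{G}$ ($T{\left(G,t \right)} = \frac{-6 + t}{G + 0} = \frac{-6 + t}{G}$)
$- T{\left(-9,5 \right)} b{\left(-10,v{\left(1,-3 \right)} \right)} - 133 = - \frac{-6 + 5}{-9} \left(-6 - 3 + 1\right) - 133 = - \frac{\left(-1\right) \left(-1\right)}{9} \left(-8\right) - 133 = \left(-1\right) \frac{1}{9} \left(-8\right) - 133 = \left(- \frac{1}{9}\right) \left(-8\right) - 133 = \frac{8}{9} - 133 = - \frac{1189}{9}$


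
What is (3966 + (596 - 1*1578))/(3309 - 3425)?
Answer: -746/29 ≈ -25.724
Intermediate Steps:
(3966 + (596 - 1*1578))/(3309 - 3425) = (3966 + (596 - 1578))/(-116) = (3966 - 982)*(-1/116) = 2984*(-1/116) = -746/29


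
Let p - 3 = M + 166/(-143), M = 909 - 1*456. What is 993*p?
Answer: 64586706/143 ≈ 4.5166e+5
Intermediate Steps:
M = 453 (M = 909 - 456 = 453)
p = 65042/143 (p = 3 + (453 + 166/(-143)) = 3 + (453 + 166*(-1/143)) = 3 + (453 - 166/143) = 3 + 64613/143 = 65042/143 ≈ 454.84)
993*p = 993*(65042/143) = 64586706/143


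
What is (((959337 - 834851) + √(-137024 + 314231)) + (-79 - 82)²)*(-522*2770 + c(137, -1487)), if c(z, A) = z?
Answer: -217458891821 - 1445803*√177207 ≈ -2.1807e+11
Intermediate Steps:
(((959337 - 834851) + √(-137024 + 314231)) + (-79 - 82)²)*(-522*2770 + c(137, -1487)) = (((959337 - 834851) + √(-137024 + 314231)) + (-79 - 82)²)*(-522*2770 + 137) = ((124486 + √177207) + (-161)²)*(-1445940 + 137) = ((124486 + √177207) + 25921)*(-1445803) = (150407 + √177207)*(-1445803) = -217458891821 - 1445803*√177207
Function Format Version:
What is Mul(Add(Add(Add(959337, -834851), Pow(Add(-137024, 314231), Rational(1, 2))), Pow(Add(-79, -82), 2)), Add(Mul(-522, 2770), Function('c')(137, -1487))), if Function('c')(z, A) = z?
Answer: Add(-217458891821, Mul(-1445803, Pow(177207, Rational(1, 2)))) ≈ -2.1807e+11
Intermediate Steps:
Mul(Add(Add(Add(959337, -834851), Pow(Add(-137024, 314231), Rational(1, 2))), Pow(Add(-79, -82), 2)), Add(Mul(-522, 2770), Function('c')(137, -1487))) = Mul(Add(Add(Add(959337, -834851), Pow(Add(-137024, 314231), Rational(1, 2))), Pow(Add(-79, -82), 2)), Add(Mul(-522, 2770), 137)) = Mul(Add(Add(124486, Pow(177207, Rational(1, 2))), Pow(-161, 2)), Add(-1445940, 137)) = Mul(Add(Add(124486, Pow(177207, Rational(1, 2))), 25921), -1445803) = Mul(Add(150407, Pow(177207, Rational(1, 2))), -1445803) = Add(-217458891821, Mul(-1445803, Pow(177207, Rational(1, 2))))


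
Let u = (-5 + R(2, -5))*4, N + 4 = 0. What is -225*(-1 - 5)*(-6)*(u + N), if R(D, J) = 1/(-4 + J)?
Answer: 198000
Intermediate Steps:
N = -4 (N = -4 + 0 = -4)
u = -184/9 (u = (-5 + 1/(-4 - 5))*4 = (-5 + 1/(-9))*4 = (-5 - ⅑)*4 = -46/9*4 = -184/9 ≈ -20.444)
-225*(-1 - 5)*(-6)*(u + N) = -225*(-1 - 5)*(-6)*(-184/9 - 4) = -225*(-6*(-6))*(-220)/9 = -8100*(-220)/9 = -225*(-880) = 198000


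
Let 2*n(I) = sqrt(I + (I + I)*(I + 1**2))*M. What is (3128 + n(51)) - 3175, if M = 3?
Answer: -47 + 9*sqrt(595)/2 ≈ 62.767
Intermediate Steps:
n(I) = 3*sqrt(I + 2*I*(1 + I))/2 (n(I) = (sqrt(I + (I + I)*(I + 1**2))*3)/2 = (sqrt(I + (2*I)*(I + 1))*3)/2 = (sqrt(I + (2*I)*(1 + I))*3)/2 = (sqrt(I + 2*I*(1 + I))*3)/2 = (3*sqrt(I + 2*I*(1 + I)))/2 = 3*sqrt(I + 2*I*(1 + I))/2)
(3128 + n(51)) - 3175 = (3128 + 3*sqrt(51*(3 + 2*51))/2) - 3175 = (3128 + 3*sqrt(51*(3 + 102))/2) - 3175 = (3128 + 3*sqrt(51*105)/2) - 3175 = (3128 + 3*sqrt(5355)/2) - 3175 = (3128 + 3*(3*sqrt(595))/2) - 3175 = (3128 + 9*sqrt(595)/2) - 3175 = -47 + 9*sqrt(595)/2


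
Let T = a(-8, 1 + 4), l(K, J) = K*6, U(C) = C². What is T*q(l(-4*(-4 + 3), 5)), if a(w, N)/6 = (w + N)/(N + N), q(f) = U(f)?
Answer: -5184/5 ≈ -1036.8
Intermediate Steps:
l(K, J) = 6*K
q(f) = f²
a(w, N) = 3*(N + w)/N (a(w, N) = 6*((w + N)/(N + N)) = 6*((N + w)/((2*N))) = 6*((N + w)*(1/(2*N))) = 6*((N + w)/(2*N)) = 3*(N + w)/N)
T = -9/5 (T = 3 + 3*(-8)/(1 + 4) = 3 + 3*(-8)/5 = 3 + 3*(-8)*(⅕) = 3 - 24/5 = -9/5 ≈ -1.8000)
T*q(l(-4*(-4 + 3), 5)) = -9*576*(-4 + 3)²/5 = -9*(6*(-4*(-1)))²/5 = -9*(6*4)²/5 = -9/5*24² = -9/5*576 = -5184/5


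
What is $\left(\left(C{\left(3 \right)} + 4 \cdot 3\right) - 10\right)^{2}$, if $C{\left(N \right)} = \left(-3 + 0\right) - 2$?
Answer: $9$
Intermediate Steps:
$C{\left(N \right)} = -5$ ($C{\left(N \right)} = -3 - 2 = -5$)
$\left(\left(C{\left(3 \right)} + 4 \cdot 3\right) - 10\right)^{2} = \left(\left(-5 + 4 \cdot 3\right) - 10\right)^{2} = \left(\left(-5 + 12\right) - 10\right)^{2} = \left(7 - 10\right)^{2} = \left(-3\right)^{2} = 9$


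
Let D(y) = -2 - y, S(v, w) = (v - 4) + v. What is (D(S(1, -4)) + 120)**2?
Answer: 14400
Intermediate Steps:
S(v, w) = -4 + 2*v (S(v, w) = (-4 + v) + v = -4 + 2*v)
(D(S(1, -4)) + 120)**2 = ((-2 - (-4 + 2*1)) + 120)**2 = ((-2 - (-4 + 2)) + 120)**2 = ((-2 - 1*(-2)) + 120)**2 = ((-2 + 2) + 120)**2 = (0 + 120)**2 = 120**2 = 14400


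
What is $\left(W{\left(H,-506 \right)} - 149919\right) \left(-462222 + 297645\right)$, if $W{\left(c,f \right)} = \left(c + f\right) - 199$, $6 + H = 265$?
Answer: $24746620605$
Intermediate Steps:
$H = 259$ ($H = -6 + 265 = 259$)
$W{\left(c,f \right)} = -199 + c + f$
$\left(W{\left(H,-506 \right)} - 149919\right) \left(-462222 + 297645\right) = \left(\left(-199 + 259 - 506\right) - 149919\right) \left(-462222 + 297645\right) = \left(-446 - 149919\right) \left(-164577\right) = \left(-150365\right) \left(-164577\right) = 24746620605$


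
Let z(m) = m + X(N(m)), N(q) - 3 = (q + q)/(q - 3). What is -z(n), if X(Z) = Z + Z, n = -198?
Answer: 12600/67 ≈ 188.06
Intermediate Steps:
N(q) = 3 + 2*q/(-3 + q) (N(q) = 3 + (q + q)/(q - 3) = 3 + (2*q)/(-3 + q) = 3 + 2*q/(-3 + q))
X(Z) = 2*Z
z(m) = m + 2*(-9 + 5*m)/(-3 + m) (z(m) = m + 2*((-9 + 5*m)/(-3 + m)) = m + 2*(-9 + 5*m)/(-3 + m))
-z(n) = -(-18 + (-198)² + 7*(-198))/(-3 - 198) = -(-18 + 39204 - 1386)/(-201) = -(-1)*37800/201 = -1*(-12600/67) = 12600/67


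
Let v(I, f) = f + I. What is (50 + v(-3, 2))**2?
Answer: 2401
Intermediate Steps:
v(I, f) = I + f
(50 + v(-3, 2))**2 = (50 + (-3 + 2))**2 = (50 - 1)**2 = 49**2 = 2401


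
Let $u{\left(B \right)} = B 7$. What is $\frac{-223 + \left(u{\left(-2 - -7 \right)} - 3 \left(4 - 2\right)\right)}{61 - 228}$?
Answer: $\frac{194}{167} \approx 1.1617$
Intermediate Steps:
$u{\left(B \right)} = 7 B$
$\frac{-223 + \left(u{\left(-2 - -7 \right)} - 3 \left(4 - 2\right)\right)}{61 - 228} = \frac{-223 - \left(- 7 \left(-2 - -7\right) + 3 \left(4 - 2\right)\right)}{61 - 228} = \frac{-223 + \left(7 \left(-2 + 7\right) - 3 \cdot 2\right)}{-167} = \left(-223 + \left(7 \cdot 5 - 6\right)\right) \left(- \frac{1}{167}\right) = \left(-223 + \left(35 - 6\right)\right) \left(- \frac{1}{167}\right) = \left(-223 + 29\right) \left(- \frac{1}{167}\right) = \left(-194\right) \left(- \frac{1}{167}\right) = \frac{194}{167}$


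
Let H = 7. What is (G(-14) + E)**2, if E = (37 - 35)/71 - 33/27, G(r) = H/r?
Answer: 4687225/1633284 ≈ 2.8698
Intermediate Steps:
G(r) = 7/r
E = -763/639 (E = 2*(1/71) - 33*1/27 = 2/71 - 11/9 = -763/639 ≈ -1.1941)
(G(-14) + E)**2 = (7/(-14) - 763/639)**2 = (7*(-1/14) - 763/639)**2 = (-1/2 - 763/639)**2 = (-2165/1278)**2 = 4687225/1633284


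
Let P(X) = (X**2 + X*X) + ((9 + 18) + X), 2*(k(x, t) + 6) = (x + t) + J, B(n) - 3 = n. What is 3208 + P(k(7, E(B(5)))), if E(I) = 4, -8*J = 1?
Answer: 414089/128 ≈ 3235.1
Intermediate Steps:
B(n) = 3 + n
J = -1/8 (J = -1/8*1 = -1/8 ≈ -0.12500)
k(x, t) = -97/16 + t/2 + x/2 (k(x, t) = -6 + ((x + t) - 1/8)/2 = -6 + ((t + x) - 1/8)/2 = -6 + (-1/8 + t + x)/2 = -6 + (-1/16 + t/2 + x/2) = -97/16 + t/2 + x/2)
P(X) = 27 + X + 2*X**2 (P(X) = (X**2 + X**2) + (27 + X) = 2*X**2 + (27 + X) = 27 + X + 2*X**2)
3208 + P(k(7, E(B(5)))) = 3208 + (27 + (-97/16 + (1/2)*4 + (1/2)*7) + 2*(-97/16 + (1/2)*4 + (1/2)*7)**2) = 3208 + (27 + (-97/16 + 2 + 7/2) + 2*(-97/16 + 2 + 7/2)**2) = 3208 + (27 - 9/16 + 2*(-9/16)**2) = 3208 + (27 - 9/16 + 2*(81/256)) = 3208 + (27 - 9/16 + 81/128) = 3208 + 3465/128 = 414089/128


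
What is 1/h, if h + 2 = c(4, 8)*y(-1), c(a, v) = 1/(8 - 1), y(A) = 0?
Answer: -1/2 ≈ -0.50000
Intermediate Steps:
c(a, v) = 1/7
h = -2 (h = -2 + (1/7)*0 = -2 + 0 = -2)
1/h = 1/(-2) = -1/2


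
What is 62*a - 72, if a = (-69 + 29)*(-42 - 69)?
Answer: 275208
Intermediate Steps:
a = 4440 (a = -40*(-111) = 4440)
62*a - 72 = 62*4440 - 72 = 275280 - 72 = 275208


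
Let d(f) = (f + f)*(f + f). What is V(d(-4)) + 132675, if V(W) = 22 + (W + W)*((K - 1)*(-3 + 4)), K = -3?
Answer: 132185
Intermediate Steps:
d(f) = 4*f² (d(f) = (2*f)*(2*f) = 4*f²)
V(W) = 22 - 8*W (V(W) = 22 + (W + W)*((-3 - 1)*(-3 + 4)) = 22 + (2*W)*(-4*1) = 22 + (2*W)*(-4) = 22 - 8*W)
V(d(-4)) + 132675 = (22 - 32*(-4)²) + 132675 = (22 - 32*16) + 132675 = (22 - 8*64) + 132675 = (22 - 512) + 132675 = -490 + 132675 = 132185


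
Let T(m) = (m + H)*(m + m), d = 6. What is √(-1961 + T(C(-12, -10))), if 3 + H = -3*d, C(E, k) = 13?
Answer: 3*I*√241 ≈ 46.573*I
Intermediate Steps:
H = -21 (H = -3 - 3*6 = -3 - 18 = -21)
T(m) = 2*m*(-21 + m) (T(m) = (m - 21)*(m + m) = (-21 + m)*(2*m) = 2*m*(-21 + m))
√(-1961 + T(C(-12, -10))) = √(-1961 + 2*13*(-21 + 13)) = √(-1961 + 2*13*(-8)) = √(-1961 - 208) = √(-2169) = 3*I*√241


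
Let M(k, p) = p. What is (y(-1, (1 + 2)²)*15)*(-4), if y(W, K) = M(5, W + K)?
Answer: -480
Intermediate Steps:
y(W, K) = K + W (y(W, K) = W + K = K + W)
(y(-1, (1 + 2)²)*15)*(-4) = (((1 + 2)² - 1)*15)*(-4) = ((3² - 1)*15)*(-4) = ((9 - 1)*15)*(-4) = (8*15)*(-4) = 120*(-4) = -480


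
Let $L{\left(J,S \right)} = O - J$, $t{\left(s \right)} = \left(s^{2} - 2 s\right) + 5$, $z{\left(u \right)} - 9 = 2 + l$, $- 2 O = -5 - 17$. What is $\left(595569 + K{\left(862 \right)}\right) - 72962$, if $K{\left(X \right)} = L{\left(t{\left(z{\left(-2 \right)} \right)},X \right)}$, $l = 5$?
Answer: $522389$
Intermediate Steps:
$O = 11$ ($O = - \frac{-5 - 17}{2} = \left(- \frac{1}{2}\right) \left(-22\right) = 11$)
$z{\left(u \right)} = 16$ ($z{\left(u \right)} = 9 + \left(2 + 5\right) = 9 + 7 = 16$)
$t{\left(s \right)} = 5 + s^{2} - 2 s$
$L{\left(J,S \right)} = 11 - J$
$K{\left(X \right)} = -218$ ($K{\left(X \right)} = 11 - \left(5 + 16^{2} - 32\right) = 11 - \left(5 + 256 - 32\right) = 11 - 229 = -218$)
$\left(595569 + K{\left(862 \right)}\right) - 72962 = \left(595569 - 218\right) - 72962 = 595351 - 72962 = 522389$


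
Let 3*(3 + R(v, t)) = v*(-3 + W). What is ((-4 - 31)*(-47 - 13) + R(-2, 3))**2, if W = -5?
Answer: 39778249/9 ≈ 4.4198e+6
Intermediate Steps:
R(v, t) = -3 - 8*v/3 (R(v, t) = -3 + (v*(-3 - 5))/3 = -3 + (v*(-8))/3 = -3 + (-8*v)/3 = -3 - 8*v/3)
((-4 - 31)*(-47 - 13) + R(-2, 3))**2 = ((-4 - 31)*(-47 - 13) + (-3 - 8/3*(-2)))**2 = (-35*(-60) + (-3 + 16/3))**2 = (2100 + 7/3)**2 = (6307/3)**2 = 39778249/9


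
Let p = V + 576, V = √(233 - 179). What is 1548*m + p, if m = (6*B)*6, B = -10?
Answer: -556704 + 3*√6 ≈ -5.5670e+5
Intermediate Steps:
m = -360 (m = (6*(-10))*6 = -60*6 = -360)
V = 3*√6 (V = √54 = 3*√6 ≈ 7.3485)
p = 576 + 3*√6 (p = 3*√6 + 576 = 576 + 3*√6 ≈ 583.35)
1548*m + p = 1548*(-360) + (576 + 3*√6) = -557280 + (576 + 3*√6) = -556704 + 3*√6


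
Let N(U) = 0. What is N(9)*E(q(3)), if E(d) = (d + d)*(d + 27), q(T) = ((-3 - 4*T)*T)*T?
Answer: 0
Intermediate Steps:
q(T) = T²*(-3 - 4*T) (q(T) = (T*(-3 - 4*T))*T = T²*(-3 - 4*T))
E(d) = 2*d*(27 + d) (E(d) = (2*d)*(27 + d) = 2*d*(27 + d))
N(9)*E(q(3)) = 0*(2*(3²*(-3 - 4*3))*(27 + 3²*(-3 - 4*3))) = 0*(2*(9*(-3 - 12))*(27 + 9*(-3 - 12))) = 0*(2*(9*(-15))*(27 + 9*(-15))) = 0*(2*(-135)*(27 - 135)) = 0*(2*(-135)*(-108)) = 0*29160 = 0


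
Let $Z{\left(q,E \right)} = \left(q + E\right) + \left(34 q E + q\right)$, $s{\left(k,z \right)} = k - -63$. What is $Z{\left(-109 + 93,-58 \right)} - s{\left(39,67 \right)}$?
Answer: $31360$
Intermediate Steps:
$s{\left(k,z \right)} = 63 + k$ ($s{\left(k,z \right)} = k + 63 = 63 + k$)
$Z{\left(q,E \right)} = E + 2 q + 34 E q$ ($Z{\left(q,E \right)} = \left(E + q\right) + \left(34 E q + q\right) = \left(E + q\right) + \left(q + 34 E q\right) = E + 2 q + 34 E q$)
$Z{\left(-109 + 93,-58 \right)} - s{\left(39,67 \right)} = \left(-58 + 2 \left(-109 + 93\right) + 34 \left(-58\right) \left(-109 + 93\right)\right) - \left(63 + 39\right) = \left(-58 + 2 \left(-16\right) + 34 \left(-58\right) \left(-16\right)\right) - 102 = \left(-58 - 32 + 31552\right) - 102 = 31462 - 102 = 31360$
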